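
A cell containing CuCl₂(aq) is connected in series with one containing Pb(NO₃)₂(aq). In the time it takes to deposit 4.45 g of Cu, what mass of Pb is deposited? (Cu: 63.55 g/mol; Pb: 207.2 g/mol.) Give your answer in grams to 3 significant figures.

n(Cu) = 4.45 / 63.55 = 0.07002 mol
Cu²⁺ + 2e⁻ → Cu, so n(e⁻) = 2 × 0.07002 = 0.1400 mol
Since the cells are in series, n(e⁻) in the Pb cell is also 0.1400 mol.
Pb²⁺ + 2e⁻ → Pb, so n(Pb) = 0.1400 / 2 = 0.07000 mol
m(Pb) = 0.07000 × 207.2 = 14.5 g

14.5 g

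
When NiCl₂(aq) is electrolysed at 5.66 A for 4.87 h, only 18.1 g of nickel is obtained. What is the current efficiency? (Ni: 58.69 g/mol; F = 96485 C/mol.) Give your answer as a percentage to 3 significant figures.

60.0%

Q = 5.66 × 17532 = 99230 C
n(e⁻) = 99230 / 96485 = 1.028 mol
Ni²⁺ + 2e⁻ → Ni, so theoretical n(Ni) = 0.5140 mol → 30.17 g
Efficiency = 18.1 / 30.17 = 0.5999 = 60.0%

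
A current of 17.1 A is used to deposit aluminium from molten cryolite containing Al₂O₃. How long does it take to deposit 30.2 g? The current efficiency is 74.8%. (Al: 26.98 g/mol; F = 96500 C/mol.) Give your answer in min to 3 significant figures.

n(Al) = 30.2 / 26.98 = 1.119 mol
Al³⁺ + 3e⁻ → Al, so n(e⁻) = 3 × 1.119 = 3.357 mol
Q = 3.357 × 96500 / 0.748 = 4.331×10^5 C
t = Q / I = 4.331×10^5 / 17.1 = 25330 s = 422 min

422 min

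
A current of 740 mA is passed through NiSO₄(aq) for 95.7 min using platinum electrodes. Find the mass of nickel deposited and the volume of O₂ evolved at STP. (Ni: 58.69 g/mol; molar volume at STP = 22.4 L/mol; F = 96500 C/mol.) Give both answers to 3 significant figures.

1.29 g Ni; 0.247 L O₂

Q = 0.740 × 5742 = 4249 C; n(e⁻) = 4249 / 96500 = 0.04403 mol
Cathode: Ni²⁺ + 2e⁻ → Ni → n(Ni) = 0.04403/2 = 0.02202 mol → 1.29 g
Anode: 2H₂O → O₂ + 4H⁺ + 4e⁻ → n(O₂) = 0.04403/4 = 0.01101 mol → 0.247 L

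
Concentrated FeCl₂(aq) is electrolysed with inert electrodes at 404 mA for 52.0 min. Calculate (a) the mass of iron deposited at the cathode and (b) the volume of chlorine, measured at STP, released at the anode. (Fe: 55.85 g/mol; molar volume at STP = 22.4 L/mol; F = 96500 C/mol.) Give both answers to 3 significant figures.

Q = 0.404 × 3120 = 1260 C; n(e⁻) = 1260 / 96500 = 0.01306 mol
Cathode: Fe²⁺ + 2e⁻ → Fe → n(Fe) = 0.01306/2 = 0.006530 mol → 0.365 g
Anode: 2Cl⁻ → Cl₂ + 2e⁻ → n(Cl₂) = 0.01306/2 = 0.006530 mol → 0.146 L

0.365 g Fe; 0.146 L Cl₂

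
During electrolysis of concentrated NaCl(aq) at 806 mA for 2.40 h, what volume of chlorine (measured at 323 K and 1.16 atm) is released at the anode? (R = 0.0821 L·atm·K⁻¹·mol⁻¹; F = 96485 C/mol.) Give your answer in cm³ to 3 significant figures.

Q = 0.806 A × 8640 s = 6964 C
n(e⁻) = 6964 / 96485 = 0.07218 mol
2Cl⁻ → Cl₂ + 2e⁻, so n(Cl₂) = 0.07218 / 2 = 0.03609 mol
V = nRT/P = 0.03609 × 0.0821 × 323 / 1.16 = 0.8250 L
= 825 cm³

825 cm³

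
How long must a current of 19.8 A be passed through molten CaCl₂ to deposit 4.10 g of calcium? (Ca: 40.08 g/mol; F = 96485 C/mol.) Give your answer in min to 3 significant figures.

16.6 min

n(Ca) = 4.10 / 40.08 = 0.1023 mol
Ca²⁺ + 2e⁻ → Ca, so n(e⁻) = 2 × 0.1023 = 0.2046 mol
Q = 0.2046 × 96485 = 19740 C
t = Q / I = 19740 / 19.8 = 997.0 s = 16.6 min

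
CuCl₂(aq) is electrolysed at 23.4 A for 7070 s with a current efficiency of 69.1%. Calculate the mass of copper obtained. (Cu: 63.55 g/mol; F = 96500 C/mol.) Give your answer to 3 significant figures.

37.6 g

Q = 23.4 × 7070 = 1.654×10^5 C
n(e⁻) = 1.654×10^5 / 96500 = 1.714 mol
Cu²⁺ + 2e⁻ → Cu, so theoretical m(Cu) = 0.8570 × 63.55 = 54.46 g
Actual mass = 69.1% × 54.46 = 37.6 g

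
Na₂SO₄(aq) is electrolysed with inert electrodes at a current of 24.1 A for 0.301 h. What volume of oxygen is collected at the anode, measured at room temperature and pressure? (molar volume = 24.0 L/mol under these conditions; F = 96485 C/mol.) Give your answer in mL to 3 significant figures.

1620 mL

Q = 24.1 A × 1083.6 s = 26110 C
n(e⁻) = 26110 / 96485 = 0.2706 mol
2H₂O → O₂ + 4H⁺ + 4e⁻, so n(O₂) = 0.2706 / 4 = 0.06765 mol
V = 0.06765 × 24.0 = 1.624 L
= 1620 mL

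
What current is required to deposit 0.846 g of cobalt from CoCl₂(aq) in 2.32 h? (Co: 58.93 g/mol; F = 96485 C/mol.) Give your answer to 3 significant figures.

n(Co) = 0.846 / 58.93 = 0.01436 mol
Co²⁺ + 2e⁻ → Co, so n(e⁻) = 2 × 0.01436 = 0.02872 mol
Q = 0.02872 × 96485 = 2771 C
I = Q / t = 2771 / 8352 s = 0.332 A

0.332 A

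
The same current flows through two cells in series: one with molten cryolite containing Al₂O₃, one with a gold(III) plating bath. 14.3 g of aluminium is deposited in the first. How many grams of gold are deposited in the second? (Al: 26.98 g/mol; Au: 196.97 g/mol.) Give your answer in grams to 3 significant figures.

n(Al) = 14.3 / 26.98 = 0.5300 mol
Al³⁺ + 3e⁻ → Al, so n(e⁻) = 3 × 0.5300 = 1.590 mol
The cells are in series, so the same charge (and hence the same n(e⁻) = 1.590 mol) passes through both.
Au³⁺ + 3e⁻ → Au, so n(Au) = 1.590 / 3 = 0.5300 mol
m(Au) = 0.5300 × 196.97 = 104 g

104 g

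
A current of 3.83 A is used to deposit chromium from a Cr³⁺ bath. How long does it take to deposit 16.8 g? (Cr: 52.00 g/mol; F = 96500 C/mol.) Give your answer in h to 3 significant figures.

6.78 h

n(Cr) = 16.8 / 52.00 = 0.3231 mol
Cr³⁺ + 3e⁻ → Cr, so n(e⁻) = 3 × 0.3231 = 0.9693 mol
Q = 0.9693 × 96500 = 93540 C
t = Q / I = 93540 / 3.83 = 24420 s = 6.78 h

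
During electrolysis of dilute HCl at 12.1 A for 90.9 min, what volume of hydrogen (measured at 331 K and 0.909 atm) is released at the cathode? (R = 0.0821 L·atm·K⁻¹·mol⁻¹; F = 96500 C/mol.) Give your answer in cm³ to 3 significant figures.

10200 cm³

Q = 12.1 A × 5454 s = 65990 C
n(e⁻) = Q/F = 65990/96500 = 0.6838 mol
2H⁺ + 2e⁻ → H₂, so n(H₂) = 0.6838 / 2 = 0.3419 mol
V = nRT/P = 0.3419 × 0.0821 × 331 / 0.909 = 10.22 L
= 10200 cm³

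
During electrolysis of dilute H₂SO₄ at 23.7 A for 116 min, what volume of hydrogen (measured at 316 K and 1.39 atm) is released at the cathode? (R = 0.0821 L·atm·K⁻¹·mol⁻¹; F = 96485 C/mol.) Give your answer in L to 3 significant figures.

Q = It = 23.7 × 6960 = 1.650×10^5 C
n(e⁻) = Q/F = 1.650×10^5/96485 = 1.710 mol
2H⁺ + 2e⁻ → H₂, so n(H₂) = 1.710 / 2 = 0.8550 mol
V = nRT/P = 0.8550 × 0.0821 × 316 / 1.39 = 15.96 L

16.0 L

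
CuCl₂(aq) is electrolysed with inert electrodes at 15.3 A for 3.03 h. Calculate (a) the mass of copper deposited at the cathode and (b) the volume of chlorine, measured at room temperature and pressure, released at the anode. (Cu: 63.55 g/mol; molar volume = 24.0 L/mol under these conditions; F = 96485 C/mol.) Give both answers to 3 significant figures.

55.0 g Cu; 20.8 L Cl₂

Q = 15.3 × 10908 = 1.669×10^5 C; n(e⁻) = 1.669×10^5 / 96485 = 1.730 mol
Cathode: Cu²⁺ + 2e⁻ → Cu → n(Cu) = 1.730/2 = 0.8650 mol → 55.0 g
Anode: 2Cl⁻ → Cl₂ + 2e⁻ → n(Cl₂) = 1.730/2 = 0.8650 mol → 20.8 L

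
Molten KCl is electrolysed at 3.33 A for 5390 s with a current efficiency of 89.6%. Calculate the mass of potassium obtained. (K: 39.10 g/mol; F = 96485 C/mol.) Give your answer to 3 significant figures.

Q = 3.33 × 5390 = 17950 C
n(e⁻) = 17950 / 96485 = 0.1860 mol
K⁺ + e⁻ → K, so theoretical m(K) = 0.1860 × 39.10 = 7.273 g
Actual mass = 89.6% × 7.273 = 6.52 g

6.52 g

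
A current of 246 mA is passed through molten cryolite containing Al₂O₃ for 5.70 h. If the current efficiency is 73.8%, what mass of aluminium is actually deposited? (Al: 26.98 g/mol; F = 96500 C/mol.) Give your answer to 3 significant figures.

Q = 0.246 × 20520 = 5048 C
n(e⁻) = 5048 / 96500 = 0.05231 mol
Al³⁺ + 3e⁻ → Al, so theoretical m(Al) = 0.01744 × 26.98 = 0.4705 g
Actual mass = 73.8% × 0.4705 = 0.347 g

0.347 g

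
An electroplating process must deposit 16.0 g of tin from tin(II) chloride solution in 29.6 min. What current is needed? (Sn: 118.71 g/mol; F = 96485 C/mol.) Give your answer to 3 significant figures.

n(Sn) = 16.0 / 118.71 = 0.1348 mol
Sn²⁺ + 2e⁻ → Sn, so n(e⁻) = 2 × 0.1348 = 0.2696 mol
Q = 0.2696 × 96485 = 26010 C
I = Q / t = 26010 / 1776 s = 14.6 A

14.6 A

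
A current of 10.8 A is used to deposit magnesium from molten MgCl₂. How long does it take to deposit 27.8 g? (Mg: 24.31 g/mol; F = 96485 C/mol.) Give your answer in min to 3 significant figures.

n(Mg) = 27.8 / 24.31 = 1.144 mol
Mg²⁺ + 2e⁻ → Mg, so n(e⁻) = 2 × 1.144 = 2.288 mol
Q = 2.288 × 96485 = 2.208×10^5 C
t = Q / I = 2.208×10^5 / 10.8 = 20440 s = 341 min

341 min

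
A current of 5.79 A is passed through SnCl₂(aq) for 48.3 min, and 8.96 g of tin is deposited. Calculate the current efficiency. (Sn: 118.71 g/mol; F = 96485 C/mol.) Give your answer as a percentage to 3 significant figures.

86.8%

Q = 5.79 × 2898 = 16780 C
n(e⁻) = 16780 / 96485 = 0.1739 mol
Sn²⁺ + 2e⁻ → Sn, so theoretical n(Sn) = 0.08695 mol → 10.32 g
Efficiency = 8.96 / 10.32 = 0.8682 = 86.8%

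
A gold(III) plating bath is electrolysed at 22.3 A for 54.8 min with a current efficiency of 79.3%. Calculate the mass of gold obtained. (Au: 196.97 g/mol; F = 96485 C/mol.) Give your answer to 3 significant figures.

Q = 22.3 × 3288 = 73320 C
n(e⁻) = 73320 / 96485 = 0.7599 mol
Au³⁺ + 3e⁻ → Au, so theoretical m(Au) = 0.2533 × 196.97 = 49.89 g
Actual mass = 79.3% × 49.89 = 39.6 g

39.6 g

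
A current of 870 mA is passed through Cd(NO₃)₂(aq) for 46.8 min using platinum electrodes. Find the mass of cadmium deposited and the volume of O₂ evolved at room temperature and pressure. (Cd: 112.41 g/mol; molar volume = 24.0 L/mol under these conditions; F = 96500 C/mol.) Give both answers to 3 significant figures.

Q = 0.870 × 2808 = 2443 C; n(e⁻) = 2443 / 96500 = 0.02532 mol
Cathode: Cd²⁺ + 2e⁻ → Cd → n(Cd) = 0.02532/2 = 0.01266 mol → 1.42 g
Anode: 2H₂O → O₂ + 4H⁺ + 4e⁻ → n(O₂) = 0.02532/4 = 0.006330 mol → 0.152 L

1.42 g Cd; 0.152 L O₂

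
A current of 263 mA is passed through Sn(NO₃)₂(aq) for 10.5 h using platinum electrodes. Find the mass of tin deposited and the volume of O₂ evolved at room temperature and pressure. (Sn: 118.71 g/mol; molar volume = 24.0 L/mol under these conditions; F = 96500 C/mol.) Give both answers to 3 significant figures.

Q = 0.263 × 37800 = 9941 C; n(e⁻) = 9941 / 96500 = 0.1030 mol
Cathode: Sn²⁺ + 2e⁻ → Sn → n(Sn) = 0.1030/2 = 0.05150 mol → 6.11 g
Anode: 2H₂O → O₂ + 4H⁺ + 4e⁻ → n(O₂) = 0.1030/4 = 0.02575 mol → 0.618 L

6.11 g Sn; 0.618 L O₂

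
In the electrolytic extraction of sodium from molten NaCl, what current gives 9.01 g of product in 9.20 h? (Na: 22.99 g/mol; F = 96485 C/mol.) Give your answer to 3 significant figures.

1.14 A

n(Na) = 9.01 / 22.99 = 0.3919 mol
Na⁺ + e⁻ → Na, so n(e⁻) = 0.3919 mol
Q = 0.3919 × 96485 = 37810 C
I = Q / t = 37810 / 33120 s = 1.14 A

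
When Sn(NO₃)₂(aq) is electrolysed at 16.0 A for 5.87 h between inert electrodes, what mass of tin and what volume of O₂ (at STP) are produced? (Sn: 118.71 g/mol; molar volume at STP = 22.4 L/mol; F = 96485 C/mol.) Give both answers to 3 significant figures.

208 g Sn; 19.6 L O₂

Q = 16.0 × 21132 = 3.381×10^5 C; n(e⁻) = 3.381×10^5 / 96485 = 3.504 mol
Cathode: Sn²⁺ + 2e⁻ → Sn → n(Sn) = 3.504/2 = 1.752 mol → 208 g
Anode: 2H₂O → O₂ + 4H⁺ + 4e⁻ → n(O₂) = 3.504/4 = 0.8760 mol → 19.6 L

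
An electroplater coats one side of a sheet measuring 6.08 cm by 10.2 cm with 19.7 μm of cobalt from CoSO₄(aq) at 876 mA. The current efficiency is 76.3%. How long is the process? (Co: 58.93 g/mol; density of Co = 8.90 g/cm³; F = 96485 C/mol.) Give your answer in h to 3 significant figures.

1.48 h

Plated area = 6.08 × 10.2 = 62.02 cm²
Volume = 62.02 × 19.7×10⁻⁴ cm = 0.1222 cm³
m(Co) = 0.1222 × 8.90 = 1.088 g
n(Co) = 1.088 / 58.93 = 0.01846 mol; n(e⁻) = 2 × 0.01846 = 0.03692 mol
Q = 0.03692 × 96485 / 0.763 = 4669 C
t = 4669 / 0.876 = 5330 s = 1.48 h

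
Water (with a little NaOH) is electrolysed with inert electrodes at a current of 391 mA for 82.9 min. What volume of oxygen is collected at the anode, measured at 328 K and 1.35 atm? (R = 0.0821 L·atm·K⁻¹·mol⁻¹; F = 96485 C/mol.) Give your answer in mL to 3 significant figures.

Q = It = 0.391 × 4974 = 1945 C
Moles of electrons = 1945 / 96485 = 0.02016 mol
2H₂O → O₂ + 4H⁺ + 4e⁻, so n(O₂) = 0.02016 / 4 = 0.005040 mol
V = nRT/P = 0.005040 × 0.0821 × 328 / 1.35 = 0.1005 L
= 101 mL

101 mL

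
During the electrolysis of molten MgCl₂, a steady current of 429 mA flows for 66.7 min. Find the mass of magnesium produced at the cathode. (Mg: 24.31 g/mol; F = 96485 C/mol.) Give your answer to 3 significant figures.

0.216 g

Q = 0.429 A × 4002 s = 1717 C
Moles of electrons = 1717 / 96485 = 0.01780 mol
Mg²⁺ + 2e⁻ → Mg, so n(Mg) = 0.01780 / 2 = 0.008900 mol
m = 0.008900 × 24.31 = 0.216 g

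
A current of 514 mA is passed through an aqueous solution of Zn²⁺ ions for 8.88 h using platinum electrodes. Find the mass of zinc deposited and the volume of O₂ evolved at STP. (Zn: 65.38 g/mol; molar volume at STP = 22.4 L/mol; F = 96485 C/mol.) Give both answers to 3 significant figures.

5.57 g Zn; 0.954 L O₂

Q = 0.514 × 31968 = 16430 C; n(e⁻) = 16430 / 96485 = 0.1703 mol
Cathode: Zn²⁺ + 2e⁻ → Zn → n(Zn) = 0.1703/2 = 0.08515 mol → 5.57 g
Anode: 2H₂O → O₂ + 4H⁺ + 4e⁻ → n(O₂) = 0.1703/4 = 0.04258 mol → 0.954 L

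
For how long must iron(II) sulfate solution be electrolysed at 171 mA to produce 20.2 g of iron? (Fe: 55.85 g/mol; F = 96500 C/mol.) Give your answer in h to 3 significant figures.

n(Fe) = 20.2 / 55.85 = 0.3617 mol
Fe²⁺ + 2e⁻ → Fe, so n(e⁻) = 2 × 0.3617 = 0.7234 mol
Q = 0.7234 × 96500 = 69810 C
t = Q / I = 69810 / 0.171 = 4.082×10^5 s = 113 h

113 h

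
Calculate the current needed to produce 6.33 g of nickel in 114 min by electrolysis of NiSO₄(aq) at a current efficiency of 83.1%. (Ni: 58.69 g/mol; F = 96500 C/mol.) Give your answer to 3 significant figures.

n(Ni) = 6.33 / 58.69 = 0.1079 mol
Ni²⁺ + 2e⁻ → Ni, so n(e⁻) = 2 × 0.1079 = 0.2158 mol
Q = 0.2158 × 96500 / 0.831 = 25060 C
I = Q / t = 25060 / 6840 s = 3.66 A

3.66 A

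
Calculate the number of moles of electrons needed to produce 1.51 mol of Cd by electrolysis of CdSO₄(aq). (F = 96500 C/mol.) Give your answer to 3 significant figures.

Cd²⁺ + 2e⁻ → Cd, so n(e⁻) = 2 × 1.51 = 3.020 mol

3.02 mol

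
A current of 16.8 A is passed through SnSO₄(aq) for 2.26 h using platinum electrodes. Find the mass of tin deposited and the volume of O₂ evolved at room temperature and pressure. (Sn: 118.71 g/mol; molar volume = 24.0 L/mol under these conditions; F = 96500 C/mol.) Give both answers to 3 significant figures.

84.1 g Sn; 8.50 L O₂

Q = 16.8 × 8136 = 1.367×10^5 C; n(e⁻) = 1.367×10^5 / 96500 = 1.417 mol
Cathode: Sn²⁺ + 2e⁻ → Sn → n(Sn) = 1.417/2 = 0.7085 mol → 84.1 g
Anode: 2H₂O → O₂ + 4H⁺ + 4e⁻ → n(O₂) = 1.417/4 = 0.3543 mol → 8.50 L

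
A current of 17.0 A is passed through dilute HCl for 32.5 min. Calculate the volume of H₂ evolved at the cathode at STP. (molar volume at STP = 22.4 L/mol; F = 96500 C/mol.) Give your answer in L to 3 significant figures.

Q = It = 17.0 × 1950 = 33150 C
Moles of electrons = 33150 / 96500 = 0.3435 mol
2H⁺ + 2e⁻ → H₂, so n(H₂) = 0.3435 / 2 = 0.1718 mol
V = 0.1718 × 22.4 = 3.848 L

3.85 L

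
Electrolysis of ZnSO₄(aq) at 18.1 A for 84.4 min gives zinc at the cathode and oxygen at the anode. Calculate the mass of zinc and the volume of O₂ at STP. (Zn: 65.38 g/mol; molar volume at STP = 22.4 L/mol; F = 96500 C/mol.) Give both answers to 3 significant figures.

31.0 g Zn; 5.32 L O₂

Q = 18.1 × 5064 = 91660 C; n(e⁻) = 91660 / 96500 = 0.9498 mol
Cathode: Zn²⁺ + 2e⁻ → Zn → n(Zn) = 0.9498/2 = 0.4749 mol → 31.0 g
Anode: 2H₂O → O₂ + 4H⁺ + 4e⁻ → n(O₂) = 0.9498/4 = 0.2375 mol → 5.32 L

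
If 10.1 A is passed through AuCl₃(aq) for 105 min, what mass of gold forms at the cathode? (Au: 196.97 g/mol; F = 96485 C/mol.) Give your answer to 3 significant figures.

Charge passed = 10.1 × 6300 = 63630 C
n(e⁻) = 63630 / 96485 = 0.6595 mol
Au³⁺ + 3e⁻ → Au, so n(Au) = 0.6595 / 3 = 0.2198 mol
m = 0.2198 × 196.97 = 43.3 g

43.3 g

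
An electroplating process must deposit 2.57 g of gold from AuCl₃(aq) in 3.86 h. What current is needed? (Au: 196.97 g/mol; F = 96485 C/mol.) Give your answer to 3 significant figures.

n(Au) = 2.57 / 196.97 = 0.01305 mol
Au³⁺ + 3e⁻ → Au, so n(e⁻) = 3 × 0.01305 = 0.03915 mol
Q = 0.03915 × 96485 = 3777 C
I = Q / t = 3777 / 13896 s = 0.272 A

0.272 A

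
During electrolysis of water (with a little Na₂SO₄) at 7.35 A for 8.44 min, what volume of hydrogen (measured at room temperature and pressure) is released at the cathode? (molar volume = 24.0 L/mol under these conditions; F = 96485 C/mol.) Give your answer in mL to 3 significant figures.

463 mL

Charge passed = 7.35 × 506.4 = 3722 C
Moles of electrons = 3722 / 96485 = 0.03858 mol
2H⁺ + 2e⁻ → H₂, so n(H₂) = 0.03858 / 2 = 0.01929 mol
V = 0.01929 × 24.0 = 0.4630 L
= 463 mL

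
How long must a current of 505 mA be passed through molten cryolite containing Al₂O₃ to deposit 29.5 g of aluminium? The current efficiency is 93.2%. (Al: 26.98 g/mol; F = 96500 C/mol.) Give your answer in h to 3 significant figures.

187 h

n(Al) = 29.5 / 26.98 = 1.093 mol
Al³⁺ + 3e⁻ → Al, so n(e⁻) = 3 × 1.093 = 3.279 mol
Q = 3.279 × 96500 / 0.932 = 3.395×10^5 C
t = Q / I = 3.395×10^5 / 0.505 = 6.723×10^5 s = 187 h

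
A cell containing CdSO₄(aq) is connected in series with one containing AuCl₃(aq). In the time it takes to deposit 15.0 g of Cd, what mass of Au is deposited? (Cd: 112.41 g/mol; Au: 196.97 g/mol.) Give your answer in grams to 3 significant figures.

n(Cd) = 15.0 / 112.41 = 0.1334 mol
Cd²⁺ + 2e⁻ → Cd, so n(e⁻) = 2 × 0.1334 = 0.2668 mol
The cells are in series, so the same charge (and hence the same n(e⁻) = 0.2668 mol) passes through both.
Au³⁺ + 3e⁻ → Au, so n(Au) = 0.2668 / 3 = 0.08893 mol
m(Au) = 0.08893 × 196.97 = 17.5 g

17.5 g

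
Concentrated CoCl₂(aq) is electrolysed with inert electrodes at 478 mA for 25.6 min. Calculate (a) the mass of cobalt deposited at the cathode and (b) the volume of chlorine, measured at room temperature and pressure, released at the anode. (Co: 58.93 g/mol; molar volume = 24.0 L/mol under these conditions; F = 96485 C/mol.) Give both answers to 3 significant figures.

0.224 g Co; 0.0913 L Cl₂

Q = 0.478 × 1536 = 734.2 C; n(e⁻) = 734.2 / 96485 = 0.007609 mol
Cathode: Co²⁺ + 2e⁻ → Co → n(Co) = 0.007609/2 = 0.003805 mol → 0.224 g
Anode: 2Cl⁻ → Cl₂ + 2e⁻ → n(Cl₂) = 0.007609/2 = 0.003805 mol → 0.0913 L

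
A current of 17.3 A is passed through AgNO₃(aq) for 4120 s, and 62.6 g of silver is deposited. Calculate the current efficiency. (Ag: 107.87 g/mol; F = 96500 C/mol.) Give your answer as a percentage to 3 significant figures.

Q = 17.3 × 4120 = 71280 C
n(e⁻) = 71280 / 96500 = 0.7387 mol
Ag⁺ + e⁻ → Ag, so theoretical n(Ag) = 0.7387 mol → 79.68 g
Efficiency = 62.6 / 79.68 = 0.7856 = 78.6%

78.6%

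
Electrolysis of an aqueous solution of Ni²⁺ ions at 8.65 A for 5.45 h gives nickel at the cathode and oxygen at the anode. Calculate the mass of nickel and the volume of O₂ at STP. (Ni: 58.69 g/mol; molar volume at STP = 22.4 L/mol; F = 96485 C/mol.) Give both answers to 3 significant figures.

51.6 g Ni; 9.85 L O₂

Q = 8.65 × 19620 = 1.697×10^5 C; n(e⁻) = 1.697×10^5 / 96485 = 1.759 mol
Cathode: Ni²⁺ + 2e⁻ → Ni → n(Ni) = 1.759/2 = 0.8795 mol → 51.6 g
Anode: 2H₂O → O₂ + 4H⁺ + 4e⁻ → n(O₂) = 1.759/4 = 0.4398 mol → 9.85 L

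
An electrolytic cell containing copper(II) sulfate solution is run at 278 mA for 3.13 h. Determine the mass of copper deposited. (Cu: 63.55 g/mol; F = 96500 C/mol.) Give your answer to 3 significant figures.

Q = It = 0.278 × 11268 = 3133 C
n(e⁻) = 3133 / 96500 = 0.03247 mol
Cu²⁺ + 2e⁻ → Cu, so n(Cu) = 0.03247 / 2 = 0.01624 mol
m = 0.01624 × 63.55 = 1.03 g

1.03 g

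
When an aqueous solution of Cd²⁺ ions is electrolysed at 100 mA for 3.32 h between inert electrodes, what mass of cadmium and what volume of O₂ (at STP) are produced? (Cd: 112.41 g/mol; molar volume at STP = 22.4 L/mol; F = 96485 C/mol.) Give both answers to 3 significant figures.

Q = 0.100 × 11952 = 1195 C; n(e⁻) = 1195 / 96485 = 0.01239 mol
Cathode: Cd²⁺ + 2e⁻ → Cd → n(Cd) = 0.01239/2 = 0.006195 mol → 0.696 g
Anode: 2H₂O → O₂ + 4H⁺ + 4e⁻ → n(O₂) = 0.01239/4 = 0.003098 mol → 0.0694 L

0.696 g Cd; 0.0694 L O₂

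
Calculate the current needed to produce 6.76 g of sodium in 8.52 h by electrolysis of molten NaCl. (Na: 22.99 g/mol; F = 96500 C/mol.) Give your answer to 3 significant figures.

0.925 A

n(Na) = 6.76 / 22.99 = 0.2940 mol
Na⁺ + e⁻ → Na, so n(e⁻) = 0.2940 mol
Q = 0.2940 × 96500 = 28370 C
I = Q / t = 28370 / 30672 s = 0.925 A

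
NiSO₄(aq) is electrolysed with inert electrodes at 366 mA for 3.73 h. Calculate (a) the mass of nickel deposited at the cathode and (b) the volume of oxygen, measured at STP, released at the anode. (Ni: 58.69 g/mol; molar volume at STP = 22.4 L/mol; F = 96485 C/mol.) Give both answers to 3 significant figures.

1.49 g Ni; 0.285 L O₂

Q = 0.366 × 13428 = 4915 C; n(e⁻) = 4915 / 96485 = 0.05094 mol
Cathode: Ni²⁺ + 2e⁻ → Ni → n(Ni) = 0.05094/2 = 0.02547 mol → 1.49 g
Anode: 2H₂O → O₂ + 4H⁺ + 4e⁻ → n(O₂) = 0.05094/4 = 0.01274 mol → 0.285 L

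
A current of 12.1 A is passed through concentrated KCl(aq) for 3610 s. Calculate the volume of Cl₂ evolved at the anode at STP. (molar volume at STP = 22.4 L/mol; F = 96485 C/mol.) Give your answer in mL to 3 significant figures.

Charge passed = 12.1 × 3610 = 43680 C
n(e⁻) = Q/F = 43680/96485 = 0.4527 mol
2Cl⁻ → Cl₂ + 2e⁻, so n(Cl₂) = 0.4527 / 2 = 0.2264 mol
V = 0.2264 × 22.4 = 5.071 L
= 5070 mL

5070 mL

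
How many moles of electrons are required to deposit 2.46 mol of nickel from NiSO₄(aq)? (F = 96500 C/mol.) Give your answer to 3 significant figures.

4.92 mol

Ni²⁺ + 2e⁻ → Ni, so n(e⁻) = 2 × 2.46 = 4.920 mol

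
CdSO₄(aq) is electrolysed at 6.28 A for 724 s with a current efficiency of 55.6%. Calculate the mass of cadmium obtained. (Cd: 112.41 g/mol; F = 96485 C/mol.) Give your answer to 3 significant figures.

1.47 g

Q = 6.28 × 724 = 4547 C
n(e⁻) = 4547 / 96485 = 0.04713 mol
Cd²⁺ + 2e⁻ → Cd, so theoretical m(Cd) = 0.02357 × 112.41 = 2.650 g
Actual mass = 55.6% × 2.650 = 1.47 g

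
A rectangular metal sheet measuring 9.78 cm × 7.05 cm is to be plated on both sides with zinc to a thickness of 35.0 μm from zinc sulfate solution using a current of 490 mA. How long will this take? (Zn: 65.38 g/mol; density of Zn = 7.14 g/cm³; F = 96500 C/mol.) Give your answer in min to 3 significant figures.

346 min

Plated area = 2 × 9.78 × 7.05 = 137.9 cm²
Volume = 137.9 × 35.0×10⁻⁴ cm = 0.4827 cm³
m(Zn) = 0.4827 × 7.14 = 3.446 g
n(Zn) = 3.446 / 65.38 = 0.05271 mol; n(e⁻) = 2 × 0.05271 = 0.1054 mol
Q = 0.1054 × 96500 = 10170 C
t = 10170 / 0.490 = 20760 s = 346 min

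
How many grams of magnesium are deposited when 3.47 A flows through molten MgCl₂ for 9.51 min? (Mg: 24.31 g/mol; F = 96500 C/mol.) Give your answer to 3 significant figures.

Q = 3.47 A × 570.6 s = 1980 C
Moles of electrons = 1980 / 96500 = 0.02052 mol
Mg²⁺ + 2e⁻ → Mg, so n(Mg) = 0.02052 / 2 = 0.01026 mol
m = 0.01026 × 24.31 = 0.249 g

0.249 g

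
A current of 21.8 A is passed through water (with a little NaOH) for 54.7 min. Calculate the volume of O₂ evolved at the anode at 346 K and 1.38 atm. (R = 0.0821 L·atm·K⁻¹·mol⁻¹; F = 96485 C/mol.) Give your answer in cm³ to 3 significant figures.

3820 cm³

Q = 21.8 A × 3282 s = 71550 C
Moles of electrons = 71550 / 96485 = 0.7416 mol
2H₂O → O₂ + 4H⁺ + 4e⁻, so n(O₂) = 0.7416 / 4 = 0.1854 mol
V = nRT/P = 0.1854 × 0.0821 × 346 / 1.38 = 3.816 L
= 3820 cm³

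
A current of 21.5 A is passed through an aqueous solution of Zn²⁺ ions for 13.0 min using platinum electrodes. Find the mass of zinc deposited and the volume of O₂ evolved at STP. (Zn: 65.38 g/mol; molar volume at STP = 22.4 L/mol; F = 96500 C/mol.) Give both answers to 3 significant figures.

5.68 g Zn; 0.973 L O₂

Q = 21.5 × 780 = 16770 C; n(e⁻) = 16770 / 96500 = 0.1738 mol
Cathode: Zn²⁺ + 2e⁻ → Zn → n(Zn) = 0.1738/2 = 0.08690 mol → 5.68 g
Anode: 2H₂O → O₂ + 4H⁺ + 4e⁻ → n(O₂) = 0.1738/4 = 0.04345 mol → 0.973 L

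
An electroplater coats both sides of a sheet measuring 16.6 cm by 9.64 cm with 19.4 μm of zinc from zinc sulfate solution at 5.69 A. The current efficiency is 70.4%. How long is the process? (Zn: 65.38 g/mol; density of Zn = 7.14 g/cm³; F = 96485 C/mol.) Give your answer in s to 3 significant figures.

Plated area = 2 × 16.6 × 9.64 = 320.0 cm²
Volume = 320.0 × 19.4×10⁻⁴ cm = 0.6208 cm³
m(Zn) = 0.6208 × 7.14 = 4.433 g
n(Zn) = 4.433 / 65.38 = 0.06780 mol; n(e⁻) = 2 × 0.06780 = 0.1356 mol
Q = 0.1356 × 96485 / 0.704 = 18580 C
t = 18580 / 5.69 = 3265 s

3270 s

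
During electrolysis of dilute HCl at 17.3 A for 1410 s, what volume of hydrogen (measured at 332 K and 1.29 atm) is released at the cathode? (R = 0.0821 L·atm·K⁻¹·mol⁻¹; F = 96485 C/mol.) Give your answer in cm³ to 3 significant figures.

2670 cm³

Q = 17.3 A × 1410 s = 24390 C
n(e⁻) = Q/F = 24390/96485 = 0.2528 mol
2H⁺ + 2e⁻ → H₂, so n(H₂) = 0.2528 / 2 = 0.1264 mol
V = nRT/P = 0.1264 × 0.0821 × 332 / 1.29 = 2.671 L
= 2670 cm³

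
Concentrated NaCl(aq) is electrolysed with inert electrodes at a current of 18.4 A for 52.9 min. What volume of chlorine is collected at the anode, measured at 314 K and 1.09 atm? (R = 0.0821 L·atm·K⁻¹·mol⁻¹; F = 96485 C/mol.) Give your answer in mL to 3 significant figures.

7160 mL

Q = 18.4 A × 3174 s = 58400 C
n(e⁻) = 58400 / 96485 = 0.6053 mol
2Cl⁻ → Cl₂ + 2e⁻, so n(Cl₂) = 0.6053 / 2 = 0.3027 mol
V = nRT/P = 0.3027 × 0.0821 × 314 / 1.09 = 7.159 L
= 7160 mL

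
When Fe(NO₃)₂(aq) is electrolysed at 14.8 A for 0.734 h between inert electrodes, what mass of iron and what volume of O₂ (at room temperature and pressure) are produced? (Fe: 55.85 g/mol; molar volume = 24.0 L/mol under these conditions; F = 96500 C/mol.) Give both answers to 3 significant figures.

Q = 14.8 × 2642.4 = 39110 C; n(e⁻) = 39110 / 96500 = 0.4053 mol
Cathode: Fe²⁺ + 2e⁻ → Fe → n(Fe) = 0.4053/2 = 0.2027 mol → 11.3 g
Anode: 2H₂O → O₂ + 4H⁺ + 4e⁻ → n(O₂) = 0.4053/4 = 0.1013 mol → 2.43 L

11.3 g Fe; 2.43 L O₂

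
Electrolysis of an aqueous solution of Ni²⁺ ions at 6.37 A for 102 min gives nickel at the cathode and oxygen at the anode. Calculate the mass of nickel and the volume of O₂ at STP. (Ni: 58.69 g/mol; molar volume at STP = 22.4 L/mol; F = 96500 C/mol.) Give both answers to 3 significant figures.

Q = 6.37 × 6120 = 38980 C; n(e⁻) = 38980 / 96500 = 0.4039 mol
Cathode: Ni²⁺ + 2e⁻ → Ni → n(Ni) = 0.4039/2 = 0.2020 mol → 11.9 g
Anode: 2H₂O → O₂ + 4H⁺ + 4e⁻ → n(O₂) = 0.4039/4 = 0.1010 mol → 2.26 L

11.9 g Ni; 2.26 L O₂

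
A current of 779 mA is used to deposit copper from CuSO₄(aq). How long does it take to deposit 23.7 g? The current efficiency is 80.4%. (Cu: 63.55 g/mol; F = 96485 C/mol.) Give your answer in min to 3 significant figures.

n(Cu) = 23.7 / 63.55 = 0.3729 mol
Cu²⁺ + 2e⁻ → Cu, so n(e⁻) = 2 × 0.3729 = 0.7458 mol
Q = 0.7458 × 96485 / 0.804 = 89500 C
t = Q / I = 89500 / 0.779 = 1.149×10^5 s = 1920 min

1920 min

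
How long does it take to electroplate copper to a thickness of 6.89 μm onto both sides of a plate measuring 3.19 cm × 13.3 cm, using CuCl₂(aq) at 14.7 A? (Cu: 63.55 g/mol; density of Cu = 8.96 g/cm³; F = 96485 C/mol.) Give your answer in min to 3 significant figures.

Plated area = 2 × 3.19 × 13.3 = 84.85 cm²
Volume = 84.85 × 6.89×10⁻⁴ cm = 0.05846 cm³
m(Cu) = 0.05846 × 8.96 = 0.5238 g
n(Cu) = 0.5238 / 63.55 = 0.008242 mol; n(e⁻) = 2 × 0.008242 = 0.01648 mol
Q = 0.01648 × 96485 = 1590 C
t = 1590 / 14.7 = 108.2 s = 1.80 min

1.80 min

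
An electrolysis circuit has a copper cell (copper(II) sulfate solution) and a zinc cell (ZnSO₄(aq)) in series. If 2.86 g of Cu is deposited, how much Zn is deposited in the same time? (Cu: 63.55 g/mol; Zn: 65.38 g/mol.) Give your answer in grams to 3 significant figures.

2.94 g

n(Cu) = 2.86 / 63.55 = 0.04500 mol
Cu²⁺ + 2e⁻ → Cu, so n(e⁻) = 2 × 0.04500 = 0.09000 mol
The cells are in series, so the same charge (and hence the same n(e⁻) = 0.09000 mol) passes through both.
Zn²⁺ + 2e⁻ → Zn, so n(Zn) = 0.09000 / 2 = 0.04500 mol
m(Zn) = 0.04500 × 65.38 = 2.94 g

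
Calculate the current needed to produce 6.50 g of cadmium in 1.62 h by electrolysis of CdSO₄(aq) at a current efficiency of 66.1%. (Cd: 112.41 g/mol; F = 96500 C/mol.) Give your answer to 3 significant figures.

2.89 A

n(Cd) = 6.50 / 112.41 = 0.05782 mol
Cd²⁺ + 2e⁻ → Cd, so n(e⁻) = 2 × 0.05782 = 0.1156 mol
Q = 0.1156 × 96500 / 0.661 = 16880 C
I = Q / t = 16880 / 5832 s = 2.89 A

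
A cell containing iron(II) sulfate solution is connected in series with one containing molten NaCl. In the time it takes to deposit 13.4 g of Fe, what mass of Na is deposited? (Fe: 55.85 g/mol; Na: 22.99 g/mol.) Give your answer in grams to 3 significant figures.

11.0 g

n(Fe) = 13.4 / 55.85 = 0.2399 mol
Fe²⁺ + 2e⁻ → Fe, so n(e⁻) = 2 × 0.2399 = 0.4798 mol
Since the cells are in series, n(e⁻) in the Na cell is also 0.4798 mol.
Na⁺ + e⁻ → Na, so n(Na) = 0.4798 mol
m(Na) = 0.4798 × 22.99 = 11.0 g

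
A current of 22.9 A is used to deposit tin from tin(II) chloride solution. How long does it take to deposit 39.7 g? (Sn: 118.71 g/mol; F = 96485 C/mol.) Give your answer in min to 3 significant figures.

n(Sn) = 39.7 / 118.71 = 0.3344 mol
Sn²⁺ + 2e⁻ → Sn, so n(e⁻) = 2 × 0.3344 = 0.6688 mol
Q = 0.6688 × 96485 = 64530 C
t = Q / I = 64530 / 22.9 = 2818 s = 47.0 min

47.0 min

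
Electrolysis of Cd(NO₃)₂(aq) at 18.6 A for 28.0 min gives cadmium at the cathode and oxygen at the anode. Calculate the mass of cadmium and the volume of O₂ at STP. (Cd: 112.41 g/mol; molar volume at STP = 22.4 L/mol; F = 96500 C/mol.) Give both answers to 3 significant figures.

18.2 g Cd; 1.81 L O₂

Q = 18.6 × 1680 = 31250 C; n(e⁻) = 31250 / 96500 = 0.3238 mol
Cathode: Cd²⁺ + 2e⁻ → Cd → n(Cd) = 0.3238/2 = 0.1619 mol → 18.2 g
Anode: 2H₂O → O₂ + 4H⁺ + 4e⁻ → n(O₂) = 0.3238/4 = 0.08095 mol → 1.81 L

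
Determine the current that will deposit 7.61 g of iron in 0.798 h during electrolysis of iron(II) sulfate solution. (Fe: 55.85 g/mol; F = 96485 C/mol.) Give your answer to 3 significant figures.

9.15 A

n(Fe) = 7.61 / 55.85 = 0.1363 mol
Fe²⁺ + 2e⁻ → Fe, so n(e⁻) = 2 × 0.1363 = 0.2726 mol
Q = 0.2726 × 96485 = 26300 C
I = Q / t = 26300 / 2872.8 s = 9.15 A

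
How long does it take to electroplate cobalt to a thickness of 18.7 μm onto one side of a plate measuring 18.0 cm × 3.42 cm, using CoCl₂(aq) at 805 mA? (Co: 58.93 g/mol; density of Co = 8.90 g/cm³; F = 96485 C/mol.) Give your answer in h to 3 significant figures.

Plated area = 18.0 × 3.42 = 61.56 cm²
Volume = 61.56 × 18.7×10⁻⁴ cm = 0.1151 cm³
m(Co) = 0.1151 × 8.90 = 1.024 g
n(Co) = 1.024 / 58.93 = 0.01738 mol; n(e⁻) = 2 × 0.01738 = 0.03476 mol
Q = 0.03476 × 96485 = 3354 C
t = 3354 / 0.805 = 4166 s = 1.16 h

1.16 h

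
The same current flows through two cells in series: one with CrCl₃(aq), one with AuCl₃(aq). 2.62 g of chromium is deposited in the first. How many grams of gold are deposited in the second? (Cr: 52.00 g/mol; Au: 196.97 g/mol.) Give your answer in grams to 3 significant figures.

9.92 g

n(Cr) = 2.62 / 52.00 = 0.05038 mol
Cr³⁺ + 3e⁻ → Cr, so n(e⁻) = 3 × 0.05038 = 0.1511 mol
Since the cells are in series, n(e⁻) in the Au cell is also 0.1511 mol.
Au³⁺ + 3e⁻ → Au, so n(Au) = 0.1511 / 3 = 0.05037 mol
m(Au) = 0.05037 × 196.97 = 9.92 g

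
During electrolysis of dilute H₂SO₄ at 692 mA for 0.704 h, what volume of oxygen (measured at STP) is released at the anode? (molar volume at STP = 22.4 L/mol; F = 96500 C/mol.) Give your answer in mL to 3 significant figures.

Q = 0.692 A × 2534.4 s = 1754 C
Moles of electrons = 1754 / 96500 = 0.01818 mol
2H₂O → O₂ + 4H⁺ + 4e⁻, so n(O₂) = 0.01818 / 4 = 0.004545 mol
V = 0.004545 × 22.4 = 0.1018 L
= 102 mL

102 mL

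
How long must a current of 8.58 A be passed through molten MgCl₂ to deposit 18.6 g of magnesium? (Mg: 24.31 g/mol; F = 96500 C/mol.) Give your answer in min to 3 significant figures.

n(Mg) = 18.6 / 24.31 = 0.7651 mol
Mg²⁺ + 2e⁻ → Mg, so n(e⁻) = 2 × 0.7651 = 1.530 mol
Q = 1.530 × 96500 = 1.476×10^5 C
t = Q / I = 1.476×10^5 / 8.58 = 17200 s = 287 min

287 min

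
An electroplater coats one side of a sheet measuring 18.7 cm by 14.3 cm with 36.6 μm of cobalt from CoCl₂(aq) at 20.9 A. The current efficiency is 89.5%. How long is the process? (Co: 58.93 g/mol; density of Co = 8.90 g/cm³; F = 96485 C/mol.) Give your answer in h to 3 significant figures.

Plated area = 18.7 × 14.3 = 267.4 cm²
Volume = 267.4 × 36.6×10⁻⁴ cm = 0.9787 cm³
m(Co) = 0.9787 × 8.90 = 8.710 g
n(Co) = 8.710 / 58.93 = 0.1478 mol; n(e⁻) = 2 × 0.1478 = 0.2956 mol
Q = 0.2956 × 96485 / 0.895 = 31870 C
t = 31870 / 20.9 = 1525 s = 0.424 h

0.424 h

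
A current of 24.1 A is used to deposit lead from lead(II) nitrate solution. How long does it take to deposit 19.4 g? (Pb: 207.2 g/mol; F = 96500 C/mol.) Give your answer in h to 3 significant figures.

0.208 h

n(Pb) = 19.4 / 207.2 = 0.09363 mol
Pb²⁺ + 2e⁻ → Pb, so n(e⁻) = 2 × 0.09363 = 0.1873 mol
Q = 0.1873 × 96500 = 18070 C
t = Q / I = 18070 / 24.1 = 749.8 s = 0.208 h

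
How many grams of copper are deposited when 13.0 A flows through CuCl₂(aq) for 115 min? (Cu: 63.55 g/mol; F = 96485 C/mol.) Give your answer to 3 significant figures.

Q = 13.0 A × 6900 s = 89700 C
n(e⁻) = Q/F = 89700/96485 = 0.9297 mol
Cu²⁺ + 2e⁻ → Cu, so n(Cu) = 0.9297 / 2 = 0.4649 mol
m = 0.4649 × 63.55 = 29.5 g

29.5 g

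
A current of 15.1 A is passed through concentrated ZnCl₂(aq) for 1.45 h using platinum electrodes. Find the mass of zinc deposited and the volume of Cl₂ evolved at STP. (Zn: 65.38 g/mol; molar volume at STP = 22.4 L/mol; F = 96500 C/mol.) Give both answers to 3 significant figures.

26.7 g Zn; 9.15 L Cl₂

Q = 15.1 × 5220 = 78820 C; n(e⁻) = 78820 / 96500 = 0.8168 mol
Cathode: Zn²⁺ + 2e⁻ → Zn → n(Zn) = 0.8168/2 = 0.4084 mol → 26.7 g
Anode: 2Cl⁻ → Cl₂ + 2e⁻ → n(Cl₂) = 0.8168/2 = 0.4084 mol → 9.15 L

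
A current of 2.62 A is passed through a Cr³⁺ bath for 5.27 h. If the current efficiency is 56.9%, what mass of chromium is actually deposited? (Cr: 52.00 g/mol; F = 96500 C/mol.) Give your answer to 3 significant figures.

Q = 2.62 × 18972 = 49710 C
n(e⁻) = 49710 / 96500 = 0.5151 mol
Cr³⁺ + 3e⁻ → Cr, so theoretical m(Cr) = 0.1717 × 52.00 = 8.928 g
Actual mass = 56.9% × 8.928 = 5.08 g

5.08 g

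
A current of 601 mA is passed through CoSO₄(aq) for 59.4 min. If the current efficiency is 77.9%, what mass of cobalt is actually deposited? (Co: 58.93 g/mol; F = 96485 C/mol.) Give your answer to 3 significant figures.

0.510 g

Q = 0.601 × 3564 = 2142 C
n(e⁻) = 2142 / 96485 = 0.02220 mol
Co²⁺ + 2e⁻ → Co, so theoretical m(Co) = 0.01110 × 58.93 = 0.6541 g
Actual mass = 77.9% × 0.6541 = 0.510 g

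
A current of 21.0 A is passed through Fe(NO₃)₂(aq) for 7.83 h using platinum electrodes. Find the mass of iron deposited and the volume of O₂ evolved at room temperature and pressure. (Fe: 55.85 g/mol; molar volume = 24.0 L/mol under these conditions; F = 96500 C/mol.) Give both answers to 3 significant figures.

Q = 21.0 × 28188 = 5.919×10^5 C; n(e⁻) = 5.919×10^5 / 96500 = 6.134 mol
Cathode: Fe²⁺ + 2e⁻ → Fe → n(Fe) = 6.134/2 = 3.067 mol → 171 g
Anode: 2H₂O → O₂ + 4H⁺ + 4e⁻ → n(O₂) = 6.134/4 = 1.534 mol → 36.8 L

171 g Fe; 36.8 L O₂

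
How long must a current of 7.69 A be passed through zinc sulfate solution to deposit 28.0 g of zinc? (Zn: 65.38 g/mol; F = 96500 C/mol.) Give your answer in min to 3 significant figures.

179 min

n(Zn) = 28.0 / 65.38 = 0.4283 mol
Zn²⁺ + 2e⁻ → Zn, so n(e⁻) = 2 × 0.4283 = 0.8566 mol
Q = 0.8566 × 96500 = 82660 C
t = Q / I = 82660 / 7.69 = 10750 s = 179 min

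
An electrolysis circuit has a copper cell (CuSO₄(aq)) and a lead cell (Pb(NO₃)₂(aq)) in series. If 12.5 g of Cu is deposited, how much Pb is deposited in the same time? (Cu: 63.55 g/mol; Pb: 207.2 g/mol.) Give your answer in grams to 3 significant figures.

40.8 g

n(Cu) = 12.5 / 63.55 = 0.1967 mol
Cu²⁺ + 2e⁻ → Cu, so n(e⁻) = 2 × 0.1967 = 0.3934 mol
In series, the same 0.3934 mol of electrons flows through the second cell.
Pb²⁺ + 2e⁻ → Pb, so n(Pb) = 0.3934 / 2 = 0.1967 mol
m(Pb) = 0.1967 × 207.2 = 40.8 g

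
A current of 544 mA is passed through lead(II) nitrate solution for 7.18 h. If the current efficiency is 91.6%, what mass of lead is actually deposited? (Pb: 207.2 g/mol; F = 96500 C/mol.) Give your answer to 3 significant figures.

13.8 g

Q = 0.544 × 25848 = 14060 C
n(e⁻) = 14060 / 96500 = 0.1457 mol
Pb²⁺ + 2e⁻ → Pb, so theoretical m(Pb) = 0.07285 × 207.2 = 15.09 g
Actual mass = 91.6% × 15.09 = 13.8 g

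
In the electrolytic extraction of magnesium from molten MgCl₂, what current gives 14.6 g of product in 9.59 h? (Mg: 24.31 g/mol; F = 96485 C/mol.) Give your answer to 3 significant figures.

n(Mg) = 14.6 / 24.31 = 0.6006 mol
Mg²⁺ + 2e⁻ → Mg, so n(e⁻) = 2 × 0.6006 = 1.201 mol
Q = 1.201 × 96485 = 1.159×10^5 C
I = Q / t = 1.159×10^5 / 34524 s = 3.36 A

3.36 A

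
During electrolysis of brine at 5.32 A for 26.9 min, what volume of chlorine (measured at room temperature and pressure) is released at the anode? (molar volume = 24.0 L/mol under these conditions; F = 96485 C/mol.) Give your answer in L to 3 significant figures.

1.07 L

Q = 5.32 A × 1614 s = 8586 C
n(e⁻) = Q/F = 8586/96485 = 0.08899 mol
2Cl⁻ → Cl₂ + 2e⁻, so n(Cl₂) = 0.08899 / 2 = 0.04450 mol
V = 0.04450 × 24.0 = 1.068 L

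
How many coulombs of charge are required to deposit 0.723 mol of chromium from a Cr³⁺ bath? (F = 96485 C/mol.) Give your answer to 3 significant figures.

2.09×10^5 C

Cr³⁺ + 3e⁻ → Cr, so n(e⁻) = 3 × 0.723 = 2.169 mol
Q = 2.169 × 96485 = 2.093×10^5 C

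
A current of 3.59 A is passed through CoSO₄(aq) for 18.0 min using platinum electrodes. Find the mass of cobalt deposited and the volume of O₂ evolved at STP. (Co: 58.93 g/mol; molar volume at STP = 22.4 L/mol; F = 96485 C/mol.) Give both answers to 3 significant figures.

1.18 g Co; 0.225 L O₂

Q = 3.59 × 1080 = 3877 C; n(e⁻) = 3877 / 96485 = 0.04018 mol
Cathode: Co²⁺ + 2e⁻ → Co → n(Co) = 0.04018/2 = 0.02009 mol → 1.18 g
Anode: 2H₂O → O₂ + 4H⁺ + 4e⁻ → n(O₂) = 0.04018/4 = 0.01005 mol → 0.225 L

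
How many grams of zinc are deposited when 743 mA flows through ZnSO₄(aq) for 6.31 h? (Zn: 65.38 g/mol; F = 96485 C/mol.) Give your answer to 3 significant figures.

Q = It = 0.743 × 22716 = 16880 C
Moles of electrons = 16880 / 96485 = 0.1749 mol
Zn²⁺ + 2e⁻ → Zn, so n(Zn) = 0.1749 / 2 = 0.08745 mol
m = 0.08745 × 65.38 = 5.72 g

5.72 g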